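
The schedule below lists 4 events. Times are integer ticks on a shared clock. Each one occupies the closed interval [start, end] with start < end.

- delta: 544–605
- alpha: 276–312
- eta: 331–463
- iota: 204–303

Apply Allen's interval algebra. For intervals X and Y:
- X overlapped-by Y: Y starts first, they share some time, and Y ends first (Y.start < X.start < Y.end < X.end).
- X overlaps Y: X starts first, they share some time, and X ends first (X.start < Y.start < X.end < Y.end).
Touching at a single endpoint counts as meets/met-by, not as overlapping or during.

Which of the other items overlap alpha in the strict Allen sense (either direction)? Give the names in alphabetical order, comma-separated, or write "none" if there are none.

Target alpha = [276, 312].
delta [544, 605] → after → no.
eta [331, 463] → after → no.
iota [204, 303] → overlaps → yes.
Result: iota.

iota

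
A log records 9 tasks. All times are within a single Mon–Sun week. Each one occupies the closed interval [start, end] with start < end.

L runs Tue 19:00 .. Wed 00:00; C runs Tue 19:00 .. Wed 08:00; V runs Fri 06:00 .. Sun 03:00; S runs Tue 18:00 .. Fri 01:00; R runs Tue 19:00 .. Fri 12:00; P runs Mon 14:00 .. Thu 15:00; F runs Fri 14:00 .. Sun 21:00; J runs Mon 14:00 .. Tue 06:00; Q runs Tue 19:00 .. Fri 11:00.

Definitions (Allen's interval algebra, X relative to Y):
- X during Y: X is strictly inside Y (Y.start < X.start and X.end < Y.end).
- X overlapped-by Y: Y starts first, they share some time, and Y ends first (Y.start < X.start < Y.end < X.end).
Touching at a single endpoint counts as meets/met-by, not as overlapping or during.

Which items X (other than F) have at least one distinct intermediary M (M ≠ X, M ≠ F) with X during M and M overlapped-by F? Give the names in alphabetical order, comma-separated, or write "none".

none

Target F = [Fri 14:00, Sun 21:00].
Intermediaries M with M overlapped-by F: none.
Union: none.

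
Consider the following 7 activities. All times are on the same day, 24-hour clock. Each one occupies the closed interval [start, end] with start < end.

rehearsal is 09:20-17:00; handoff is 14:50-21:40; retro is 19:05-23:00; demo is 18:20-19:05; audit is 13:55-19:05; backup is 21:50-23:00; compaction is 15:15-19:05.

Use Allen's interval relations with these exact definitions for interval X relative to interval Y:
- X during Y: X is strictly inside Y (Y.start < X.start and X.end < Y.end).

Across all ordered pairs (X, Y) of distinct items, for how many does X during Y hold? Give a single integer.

Checking all 42 ordered pairs for relation 'during'; matching pairs in alphabetical order:
(compaction, handoff): compaction during handoff ✓
(demo, handoff): demo during handoff ✓
Count: 2.

2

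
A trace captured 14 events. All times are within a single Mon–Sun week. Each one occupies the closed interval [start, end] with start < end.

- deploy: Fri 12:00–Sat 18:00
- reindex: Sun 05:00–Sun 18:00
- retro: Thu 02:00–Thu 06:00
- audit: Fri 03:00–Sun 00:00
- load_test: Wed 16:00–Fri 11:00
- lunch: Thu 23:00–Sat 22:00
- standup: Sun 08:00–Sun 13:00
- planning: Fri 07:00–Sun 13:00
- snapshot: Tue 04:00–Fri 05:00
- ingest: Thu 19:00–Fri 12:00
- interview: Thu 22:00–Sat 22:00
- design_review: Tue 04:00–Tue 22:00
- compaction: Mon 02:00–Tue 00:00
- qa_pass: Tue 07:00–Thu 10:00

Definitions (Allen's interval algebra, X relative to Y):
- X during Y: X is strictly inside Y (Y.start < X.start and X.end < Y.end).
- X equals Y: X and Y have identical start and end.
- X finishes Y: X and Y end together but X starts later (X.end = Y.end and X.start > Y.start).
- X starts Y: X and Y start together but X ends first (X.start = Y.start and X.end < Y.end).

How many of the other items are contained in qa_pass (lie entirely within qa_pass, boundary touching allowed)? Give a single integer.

Target qa_pass = [Tue 07:00, Thu 10:00].
audit [Fri 03:00, Sun 00:00] → after → no.
compaction [Mon 02:00, Tue 00:00] → before → no.
deploy [Fri 12:00, Sat 18:00] → after → no.
design_review [Tue 04:00, Tue 22:00] → overlaps → no.
ingest [Thu 19:00, Fri 12:00] → after → no.
interview [Thu 22:00, Sat 22:00] → after → no.
load_test [Wed 16:00, Fri 11:00] → overlapped-by → no.
lunch [Thu 23:00, Sat 22:00] → after → no.
planning [Fri 07:00, Sun 13:00] → after → no.
reindex [Sun 05:00, Sun 18:00] → after → no.
retro [Thu 02:00, Thu 06:00] → during → counts.
snapshot [Tue 04:00, Fri 05:00] → contains → no.
standup [Sun 08:00, Sun 13:00] → after → no.
Total: 1.

1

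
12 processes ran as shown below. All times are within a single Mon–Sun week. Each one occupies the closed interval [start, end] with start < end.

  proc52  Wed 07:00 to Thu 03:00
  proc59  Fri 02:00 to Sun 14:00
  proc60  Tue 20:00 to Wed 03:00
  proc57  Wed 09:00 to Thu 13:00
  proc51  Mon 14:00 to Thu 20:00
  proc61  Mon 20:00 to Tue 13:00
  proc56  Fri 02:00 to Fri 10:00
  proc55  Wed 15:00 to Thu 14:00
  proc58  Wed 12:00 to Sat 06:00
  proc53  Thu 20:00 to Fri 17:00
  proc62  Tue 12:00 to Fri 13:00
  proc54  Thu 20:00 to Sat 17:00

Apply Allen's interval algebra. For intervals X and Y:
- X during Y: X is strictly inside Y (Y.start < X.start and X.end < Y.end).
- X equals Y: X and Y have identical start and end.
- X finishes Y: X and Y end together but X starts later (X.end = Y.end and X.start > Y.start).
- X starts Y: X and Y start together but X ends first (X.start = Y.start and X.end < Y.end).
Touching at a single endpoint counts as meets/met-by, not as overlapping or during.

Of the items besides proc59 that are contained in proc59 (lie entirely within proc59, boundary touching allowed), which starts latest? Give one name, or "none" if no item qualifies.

proc56

Target proc59 = [Fri 02:00, Sun 14:00].
proc51 [Mon 14:00, Thu 20:00] → before → excluded.
proc52 [Wed 07:00, Thu 03:00] → before → excluded.
proc53 [Thu 20:00, Fri 17:00] → overlaps → excluded.
proc54 [Thu 20:00, Sat 17:00] → overlaps → excluded.
proc55 [Wed 15:00, Thu 14:00] → before → excluded.
proc56 [Fri 02:00, Fri 10:00] → starts → candidate.
proc57 [Wed 09:00, Thu 13:00] → before → excluded.
proc58 [Wed 12:00, Sat 06:00] → overlaps → excluded.
proc60 [Tue 20:00, Wed 03:00] → before → excluded.
proc61 [Mon 20:00, Tue 13:00] → before → excluded.
proc62 [Tue 12:00, Fri 13:00] → overlaps → excluded.
Among candidates, latest start is Fri 02:00 → proc56.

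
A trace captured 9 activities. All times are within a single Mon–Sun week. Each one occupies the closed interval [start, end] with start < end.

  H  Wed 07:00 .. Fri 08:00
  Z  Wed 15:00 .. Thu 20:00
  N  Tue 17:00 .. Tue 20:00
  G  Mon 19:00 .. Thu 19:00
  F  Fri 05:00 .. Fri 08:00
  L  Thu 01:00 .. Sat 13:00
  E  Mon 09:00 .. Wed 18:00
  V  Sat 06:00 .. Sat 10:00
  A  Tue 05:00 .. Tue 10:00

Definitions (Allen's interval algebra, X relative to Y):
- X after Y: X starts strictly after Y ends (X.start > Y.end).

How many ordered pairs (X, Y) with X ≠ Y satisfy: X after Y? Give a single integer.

Checking all 72 ordered pairs for relation 'after'; matching pairs in alphabetical order:
(F, A): F after A ✓
(F, E): F after E ✓
(F, G): F after G ✓
(F, N): F after N ✓
(F, Z): F after Z ✓
(H, A): H after A ✓
(H, N): H after N ✓
(L, A): L after A ✓
(L, E): L after E ✓
(L, N): L after N ✓
(N, A): N after A ✓
(V, A): V after A ✓
(V, E): V after E ✓
(V, F): V after F ✓
(V, G): V after G ✓
(V, H): V after H ✓
(V, N): V after N ✓
(V, Z): V after Z ✓
(Z, A): Z after A ✓
(Z, N): Z after N ✓
Count: 20.

20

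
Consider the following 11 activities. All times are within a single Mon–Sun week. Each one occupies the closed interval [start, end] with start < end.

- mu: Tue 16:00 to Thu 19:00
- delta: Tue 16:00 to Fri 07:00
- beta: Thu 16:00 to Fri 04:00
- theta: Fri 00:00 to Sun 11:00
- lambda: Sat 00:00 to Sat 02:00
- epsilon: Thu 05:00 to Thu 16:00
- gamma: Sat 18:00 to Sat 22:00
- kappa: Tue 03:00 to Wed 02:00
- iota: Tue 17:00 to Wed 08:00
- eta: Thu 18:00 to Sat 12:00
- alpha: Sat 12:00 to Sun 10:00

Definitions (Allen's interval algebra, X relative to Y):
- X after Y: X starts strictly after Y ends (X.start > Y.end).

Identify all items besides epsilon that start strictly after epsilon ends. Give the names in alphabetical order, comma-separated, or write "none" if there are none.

Target epsilon = [Thu 05:00, Thu 16:00].
alpha [Sat 12:00, Sun 10:00] → after → yes.
beta [Thu 16:00, Fri 04:00] → met-by → no.
delta [Tue 16:00, Fri 07:00] → contains → no.
eta [Thu 18:00, Sat 12:00] → after → yes.
gamma [Sat 18:00, Sat 22:00] → after → yes.
iota [Tue 17:00, Wed 08:00] → before → no.
kappa [Tue 03:00, Wed 02:00] → before → no.
lambda [Sat 00:00, Sat 02:00] → after → yes.
mu [Tue 16:00, Thu 19:00] → contains → no.
theta [Fri 00:00, Sun 11:00] → after → yes.
Result: alpha, eta, gamma, lambda, theta.

alpha, eta, gamma, lambda, theta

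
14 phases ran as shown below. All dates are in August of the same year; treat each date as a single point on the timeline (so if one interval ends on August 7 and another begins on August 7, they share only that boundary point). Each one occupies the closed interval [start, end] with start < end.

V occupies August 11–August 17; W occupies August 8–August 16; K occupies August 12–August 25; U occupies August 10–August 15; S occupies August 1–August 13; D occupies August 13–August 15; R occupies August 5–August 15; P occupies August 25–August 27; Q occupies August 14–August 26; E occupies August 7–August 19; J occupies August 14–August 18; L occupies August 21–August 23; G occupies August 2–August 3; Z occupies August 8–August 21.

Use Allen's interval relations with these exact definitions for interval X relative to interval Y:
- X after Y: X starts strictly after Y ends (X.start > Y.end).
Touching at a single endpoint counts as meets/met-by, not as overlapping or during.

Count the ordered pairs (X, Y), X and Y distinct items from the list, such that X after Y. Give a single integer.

32

Checking all 182 ordered pairs for relation 'after'; matching pairs in alphabetical order:
(D, G): D after G ✓
(E, G): E after G ✓
(J, G): J after G ✓
(J, S): J after S ✓
(K, G): K after G ✓
(L, D): L after D ✓
(L, E): L after E ✓
(L, G): L after G ✓
(L, J): L after J ✓
(L, R): L after R ✓
(L, S): L after S ✓
(L, U): L after U ✓
(L, V): L after V ✓
(L, W): L after W ✓
(P, D): P after D ✓
(P, E): P after E ✓
(P, G): P after G ✓
(P, J): P after J ✓
(P, L): P after L ✓
(P, R): P after R ✓
(P, S): P after S ✓
(P, U): P after U ✓
(P, V): P after V ✓
(P, W): P after W ✓
... plus 8 further pairs not listed.
Count: 32.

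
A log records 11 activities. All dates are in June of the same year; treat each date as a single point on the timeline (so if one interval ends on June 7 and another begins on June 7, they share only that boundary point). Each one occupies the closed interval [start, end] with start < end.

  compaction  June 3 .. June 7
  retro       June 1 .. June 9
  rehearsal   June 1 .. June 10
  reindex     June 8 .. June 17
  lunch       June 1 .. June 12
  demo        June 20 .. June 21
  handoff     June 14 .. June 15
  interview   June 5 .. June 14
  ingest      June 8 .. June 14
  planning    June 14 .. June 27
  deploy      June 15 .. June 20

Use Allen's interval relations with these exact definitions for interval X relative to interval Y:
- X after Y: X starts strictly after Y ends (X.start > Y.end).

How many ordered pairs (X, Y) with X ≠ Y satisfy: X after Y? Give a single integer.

24

Checking all 110 ordered pairs for relation 'after'; matching pairs in alphabetical order:
(demo, compaction): demo after compaction ✓
(demo, handoff): demo after handoff ✓
(demo, ingest): demo after ingest ✓
(demo, interview): demo after interview ✓
(demo, lunch): demo after lunch ✓
(demo, rehearsal): demo after rehearsal ✓
(demo, reindex): demo after reindex ✓
(demo, retro): demo after retro ✓
(deploy, compaction): deploy after compaction ✓
(deploy, ingest): deploy after ingest ✓
(deploy, interview): deploy after interview ✓
(deploy, lunch): deploy after lunch ✓
(deploy, rehearsal): deploy after rehearsal ✓
(deploy, retro): deploy after retro ✓
(handoff, compaction): handoff after compaction ✓
(handoff, lunch): handoff after lunch ✓
(handoff, rehearsal): handoff after rehearsal ✓
(handoff, retro): handoff after retro ✓
(ingest, compaction): ingest after compaction ✓
(planning, compaction): planning after compaction ✓
(planning, lunch): planning after lunch ✓
(planning, rehearsal): planning after rehearsal ✓
(planning, retro): planning after retro ✓
(reindex, compaction): reindex after compaction ✓
Count: 24.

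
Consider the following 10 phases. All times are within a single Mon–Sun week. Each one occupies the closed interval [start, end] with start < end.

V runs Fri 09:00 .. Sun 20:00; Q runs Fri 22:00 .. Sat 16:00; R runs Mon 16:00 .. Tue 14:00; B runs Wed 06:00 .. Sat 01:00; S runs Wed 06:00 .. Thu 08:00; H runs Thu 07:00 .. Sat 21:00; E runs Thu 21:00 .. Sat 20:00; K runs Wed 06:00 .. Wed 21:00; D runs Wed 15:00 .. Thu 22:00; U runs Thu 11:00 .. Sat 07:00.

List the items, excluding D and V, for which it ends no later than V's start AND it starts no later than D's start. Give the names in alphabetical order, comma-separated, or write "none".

K, R, S

Conditions: its end is no later than V's start (X.end <= Fri 09:00) AND its start is no later than D's start (X.start <= Wed 15:00).
B: end Sat 01:00 <= Fri 09:00? ✗; start Wed 06:00 <= Wed 15:00? ✓ → no.
E: end Sat 20:00 <= Fri 09:00? ✗; start Thu 21:00 <= Wed 15:00? ✗ → no.
H: end Sat 21:00 <= Fri 09:00? ✗; start Thu 07:00 <= Wed 15:00? ✗ → no.
K: end Wed 21:00 <= Fri 09:00? ✓; start Wed 06:00 <= Wed 15:00? ✓ → yes.
Q: end Sat 16:00 <= Fri 09:00? ✗; start Fri 22:00 <= Wed 15:00? ✗ → no.
R: end Tue 14:00 <= Fri 09:00? ✓; start Mon 16:00 <= Wed 15:00? ✓ → yes.
S: end Thu 08:00 <= Fri 09:00? ✓; start Wed 06:00 <= Wed 15:00? ✓ → yes.
U: end Sat 07:00 <= Fri 09:00? ✗; start Thu 11:00 <= Wed 15:00? ✗ → no.
Result: K, R, S.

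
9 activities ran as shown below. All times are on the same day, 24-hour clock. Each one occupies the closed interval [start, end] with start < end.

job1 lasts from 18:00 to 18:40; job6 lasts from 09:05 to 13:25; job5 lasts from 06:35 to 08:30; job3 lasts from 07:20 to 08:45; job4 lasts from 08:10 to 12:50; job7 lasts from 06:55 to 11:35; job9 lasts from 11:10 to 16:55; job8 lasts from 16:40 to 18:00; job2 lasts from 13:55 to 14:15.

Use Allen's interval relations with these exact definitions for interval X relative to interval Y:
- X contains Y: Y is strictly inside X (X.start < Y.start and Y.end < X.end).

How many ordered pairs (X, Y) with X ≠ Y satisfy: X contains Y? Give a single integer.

Checking all 72 ordered pairs for relation 'contains'; matching pairs in alphabetical order:
(job7, job3): job7 contains job3 ✓
(job9, job2): job9 contains job2 ✓
Count: 2.

2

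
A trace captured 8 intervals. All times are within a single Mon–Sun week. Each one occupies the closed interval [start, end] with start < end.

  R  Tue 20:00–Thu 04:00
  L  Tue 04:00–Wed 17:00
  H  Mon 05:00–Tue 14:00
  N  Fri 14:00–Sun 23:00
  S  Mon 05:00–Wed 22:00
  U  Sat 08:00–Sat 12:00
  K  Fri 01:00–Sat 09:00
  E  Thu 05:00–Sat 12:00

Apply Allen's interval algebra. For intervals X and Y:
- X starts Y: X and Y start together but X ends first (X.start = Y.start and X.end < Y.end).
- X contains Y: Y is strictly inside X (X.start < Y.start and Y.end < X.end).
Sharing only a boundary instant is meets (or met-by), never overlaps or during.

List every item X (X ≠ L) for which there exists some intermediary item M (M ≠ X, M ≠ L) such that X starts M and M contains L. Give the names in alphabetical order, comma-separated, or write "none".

Target L = [Tue 04:00, Wed 17:00].
Intermediaries M with M contains L: S.
Via S — items with X starts S: H.
Union: H.

H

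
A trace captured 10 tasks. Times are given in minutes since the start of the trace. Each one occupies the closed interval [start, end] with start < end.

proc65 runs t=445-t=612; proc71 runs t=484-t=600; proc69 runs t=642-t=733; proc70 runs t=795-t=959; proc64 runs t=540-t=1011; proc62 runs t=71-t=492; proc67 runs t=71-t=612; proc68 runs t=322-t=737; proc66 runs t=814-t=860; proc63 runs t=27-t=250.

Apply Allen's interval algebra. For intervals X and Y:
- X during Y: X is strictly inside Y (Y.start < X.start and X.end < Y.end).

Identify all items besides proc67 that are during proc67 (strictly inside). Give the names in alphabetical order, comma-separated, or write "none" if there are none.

Target proc67 = [t=71, t=612].
proc62 [t=71, t=492] → starts → no.
proc63 [t=27, t=250] → overlaps → no.
proc64 [t=540, t=1011] → overlapped-by → no.
proc65 [t=445, t=612] → finishes → no.
proc66 [t=814, t=860] → after → no.
proc68 [t=322, t=737] → overlapped-by → no.
proc69 [t=642, t=733] → after → no.
proc70 [t=795, t=959] → after → no.
proc71 [t=484, t=600] → during → yes.
Result: proc71.

proc71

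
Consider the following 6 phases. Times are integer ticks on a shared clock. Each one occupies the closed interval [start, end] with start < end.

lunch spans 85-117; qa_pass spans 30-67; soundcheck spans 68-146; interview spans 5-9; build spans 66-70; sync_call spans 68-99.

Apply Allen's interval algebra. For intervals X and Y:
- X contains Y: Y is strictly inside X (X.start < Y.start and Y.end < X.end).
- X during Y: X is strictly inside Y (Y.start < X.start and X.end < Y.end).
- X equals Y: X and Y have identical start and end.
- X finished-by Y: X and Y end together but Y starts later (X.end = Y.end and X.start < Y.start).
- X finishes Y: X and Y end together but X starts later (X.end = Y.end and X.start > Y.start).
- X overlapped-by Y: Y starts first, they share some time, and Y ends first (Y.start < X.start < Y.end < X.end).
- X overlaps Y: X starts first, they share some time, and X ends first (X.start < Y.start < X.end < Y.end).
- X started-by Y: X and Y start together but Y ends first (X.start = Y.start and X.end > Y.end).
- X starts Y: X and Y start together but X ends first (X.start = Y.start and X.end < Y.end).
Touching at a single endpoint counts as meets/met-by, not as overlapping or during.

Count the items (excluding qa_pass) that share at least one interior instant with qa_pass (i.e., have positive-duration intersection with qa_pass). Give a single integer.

Target qa_pass = [30, 67].
build [66, 70] → overlapped-by → counts.
interview [5, 9] → before → no.
lunch [85, 117] → after → no.
soundcheck [68, 146] → after → no.
sync_call [68, 99] → after → no.
Total: 1.

1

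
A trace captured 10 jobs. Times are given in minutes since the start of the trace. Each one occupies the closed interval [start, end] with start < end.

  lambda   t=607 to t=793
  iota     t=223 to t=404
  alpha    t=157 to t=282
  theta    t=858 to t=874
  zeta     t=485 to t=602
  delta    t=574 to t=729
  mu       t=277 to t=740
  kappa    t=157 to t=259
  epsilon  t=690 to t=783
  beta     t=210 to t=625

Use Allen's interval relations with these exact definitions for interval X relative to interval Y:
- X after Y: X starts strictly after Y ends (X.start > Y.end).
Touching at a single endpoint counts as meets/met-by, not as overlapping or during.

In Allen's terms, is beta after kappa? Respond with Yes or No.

beta = [t=210, t=625], kappa = [t=157, t=259].
Actual relation of beta to kappa: overlapped-by.
Asked whether 'after' holds → No.

No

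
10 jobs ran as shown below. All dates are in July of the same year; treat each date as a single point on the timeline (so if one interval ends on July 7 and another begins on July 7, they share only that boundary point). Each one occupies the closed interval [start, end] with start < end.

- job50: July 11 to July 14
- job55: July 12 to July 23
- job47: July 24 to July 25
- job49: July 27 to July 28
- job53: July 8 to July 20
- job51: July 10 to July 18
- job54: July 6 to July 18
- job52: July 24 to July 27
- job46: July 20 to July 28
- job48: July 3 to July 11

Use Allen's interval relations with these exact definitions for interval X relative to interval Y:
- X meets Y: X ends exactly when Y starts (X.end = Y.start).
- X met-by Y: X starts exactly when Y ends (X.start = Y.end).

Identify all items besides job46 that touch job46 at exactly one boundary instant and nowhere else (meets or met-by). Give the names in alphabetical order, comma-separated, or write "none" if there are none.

job53

Target job46 = [July 20, July 28].
job47 [July 24, July 25] → during → no.
job48 [July 3, July 11] → before → no.
job49 [July 27, July 28] → finishes → no.
job50 [July 11, July 14] → before → no.
job51 [July 10, July 18] → before → no.
job52 [July 24, July 27] → during → no.
job53 [July 8, July 20] → meets → yes.
job54 [July 6, July 18] → before → no.
job55 [July 12, July 23] → overlaps → no.
Result: job53.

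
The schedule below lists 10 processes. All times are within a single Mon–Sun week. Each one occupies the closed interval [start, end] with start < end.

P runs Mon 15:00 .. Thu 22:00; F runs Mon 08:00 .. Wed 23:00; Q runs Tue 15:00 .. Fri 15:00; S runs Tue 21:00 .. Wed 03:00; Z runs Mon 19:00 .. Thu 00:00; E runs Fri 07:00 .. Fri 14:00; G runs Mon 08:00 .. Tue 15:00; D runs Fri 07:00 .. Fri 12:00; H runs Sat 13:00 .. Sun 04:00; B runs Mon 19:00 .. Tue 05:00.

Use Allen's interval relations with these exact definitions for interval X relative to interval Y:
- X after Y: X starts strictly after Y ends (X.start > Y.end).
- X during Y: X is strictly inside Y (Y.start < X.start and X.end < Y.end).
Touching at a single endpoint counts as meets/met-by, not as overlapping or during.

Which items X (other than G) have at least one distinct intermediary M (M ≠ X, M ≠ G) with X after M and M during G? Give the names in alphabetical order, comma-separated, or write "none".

Target G = [Mon 08:00, Tue 15:00].
Intermediaries M with M during G: B.
Via B — items with X after B: D, E, H, Q, S.
Union: D, E, H, Q, S.

D, E, H, Q, S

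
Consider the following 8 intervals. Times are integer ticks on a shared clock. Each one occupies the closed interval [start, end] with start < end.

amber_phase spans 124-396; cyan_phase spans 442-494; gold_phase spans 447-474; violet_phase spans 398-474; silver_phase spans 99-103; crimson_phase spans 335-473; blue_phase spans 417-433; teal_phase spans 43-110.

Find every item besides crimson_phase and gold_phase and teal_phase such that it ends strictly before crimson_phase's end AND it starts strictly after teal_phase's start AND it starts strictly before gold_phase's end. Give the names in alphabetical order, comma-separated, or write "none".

amber_phase, blue_phase, silver_phase

Conditions: its end is strictly before crimson_phase's end (X.end < 473) AND its start is strictly after teal_phase's start (X.start > 43) AND its start is strictly before gold_phase's end (X.start < 474).
amber_phase: end 396 < 473? ✓; start 124 > 43? ✓; start 124 < 474? ✓ → yes.
blue_phase: end 433 < 473? ✓; start 417 > 43? ✓; start 417 < 474? ✓ → yes.
cyan_phase: end 494 < 473? ✗; start 442 > 43? ✓; start 442 < 474? ✓ → no.
silver_phase: end 103 < 473? ✓; start 99 > 43? ✓; start 99 < 474? ✓ → yes.
violet_phase: end 474 < 473? ✗; start 398 > 43? ✓; start 398 < 474? ✓ → no.
Result: amber_phase, blue_phase, silver_phase.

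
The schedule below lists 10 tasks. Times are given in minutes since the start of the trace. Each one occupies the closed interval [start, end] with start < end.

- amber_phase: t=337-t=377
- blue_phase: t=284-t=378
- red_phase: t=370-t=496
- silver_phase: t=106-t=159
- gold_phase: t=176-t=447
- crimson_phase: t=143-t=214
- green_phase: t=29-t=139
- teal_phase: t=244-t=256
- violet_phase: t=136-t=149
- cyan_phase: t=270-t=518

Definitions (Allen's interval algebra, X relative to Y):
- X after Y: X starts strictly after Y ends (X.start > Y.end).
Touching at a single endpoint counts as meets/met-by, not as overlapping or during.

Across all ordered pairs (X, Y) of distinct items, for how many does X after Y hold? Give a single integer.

Checking all 90 ordered pairs for relation 'after'; matching pairs in alphabetical order:
(amber_phase, crimson_phase): amber_phase after crimson_phase ✓
(amber_phase, green_phase): amber_phase after green_phase ✓
(amber_phase, silver_phase): amber_phase after silver_phase ✓
(amber_phase, teal_phase): amber_phase after teal_phase ✓
(amber_phase, violet_phase): amber_phase after violet_phase ✓
(blue_phase, crimson_phase): blue_phase after crimson_phase ✓
(blue_phase, green_phase): blue_phase after green_phase ✓
(blue_phase, silver_phase): blue_phase after silver_phase ✓
(blue_phase, teal_phase): blue_phase after teal_phase ✓
(blue_phase, violet_phase): blue_phase after violet_phase ✓
(crimson_phase, green_phase): crimson_phase after green_phase ✓
(cyan_phase, crimson_phase): cyan_phase after crimson_phase ✓
(cyan_phase, green_phase): cyan_phase after green_phase ✓
(cyan_phase, silver_phase): cyan_phase after silver_phase ✓
(cyan_phase, teal_phase): cyan_phase after teal_phase ✓
(cyan_phase, violet_phase): cyan_phase after violet_phase ✓
(gold_phase, green_phase): gold_phase after green_phase ✓
(gold_phase, silver_phase): gold_phase after silver_phase ✓
(gold_phase, violet_phase): gold_phase after violet_phase ✓
(red_phase, crimson_phase): red_phase after crimson_phase ✓
(red_phase, green_phase): red_phase after green_phase ✓
(red_phase, silver_phase): red_phase after silver_phase ✓
(red_phase, teal_phase): red_phase after teal_phase ✓
(red_phase, violet_phase): red_phase after violet_phase ✓
... plus 4 further pairs not listed.
Count: 28.

28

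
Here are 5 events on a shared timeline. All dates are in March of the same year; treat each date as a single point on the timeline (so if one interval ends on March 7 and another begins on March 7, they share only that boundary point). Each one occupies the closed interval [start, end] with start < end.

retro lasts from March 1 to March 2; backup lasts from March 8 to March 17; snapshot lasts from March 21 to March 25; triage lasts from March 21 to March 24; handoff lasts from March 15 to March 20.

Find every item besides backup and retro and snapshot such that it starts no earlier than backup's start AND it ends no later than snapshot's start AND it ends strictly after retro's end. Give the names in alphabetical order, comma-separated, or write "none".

Conditions: its start is no earlier than backup's start (X.start >= March 8) AND its end is no later than snapshot's start (X.end <= March 21) AND its end is strictly after retro's end (X.end > March 2).
handoff: start March 15 >= March 8? ✓; end March 20 <= March 21? ✓; end March 20 > March 2? ✓ → yes.
triage: start March 21 >= March 8? ✓; end March 24 <= March 21? ✗; end March 24 > March 2? ✓ → no.
Result: handoff.

handoff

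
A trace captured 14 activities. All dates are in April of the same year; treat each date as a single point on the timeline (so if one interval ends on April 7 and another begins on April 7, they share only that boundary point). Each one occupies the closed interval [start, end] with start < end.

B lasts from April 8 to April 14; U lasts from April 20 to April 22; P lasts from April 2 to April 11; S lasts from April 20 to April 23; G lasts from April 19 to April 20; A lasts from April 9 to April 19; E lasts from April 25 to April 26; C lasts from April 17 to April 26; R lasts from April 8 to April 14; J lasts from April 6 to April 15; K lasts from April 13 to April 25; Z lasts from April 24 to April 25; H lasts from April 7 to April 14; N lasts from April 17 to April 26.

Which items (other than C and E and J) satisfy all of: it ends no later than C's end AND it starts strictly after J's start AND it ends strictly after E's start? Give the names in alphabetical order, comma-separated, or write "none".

N

Conditions: its end is no later than C's end (X.end <= April 26) AND its start is strictly after J's start (X.start > April 6) AND its end is strictly after E's start (X.end > April 25).
A: end April 19 <= April 26? ✓; start April 9 > April 6? ✓; end April 19 > April 25? ✗ → no.
B: end April 14 <= April 26? ✓; start April 8 > April 6? ✓; end April 14 > April 25? ✗ → no.
G: end April 20 <= April 26? ✓; start April 19 > April 6? ✓; end April 20 > April 25? ✗ → no.
H: end April 14 <= April 26? ✓; start April 7 > April 6? ✓; end April 14 > April 25? ✗ → no.
K: end April 25 <= April 26? ✓; start April 13 > April 6? ✓; end April 25 > April 25? ✗ → no.
N: end April 26 <= April 26? ✓; start April 17 > April 6? ✓; end April 26 > April 25? ✓ → yes.
P: end April 11 <= April 26? ✓; start April 2 > April 6? ✗; end April 11 > April 25? ✗ → no.
R: end April 14 <= April 26? ✓; start April 8 > April 6? ✓; end April 14 > April 25? ✗ → no.
S: end April 23 <= April 26? ✓; start April 20 > April 6? ✓; end April 23 > April 25? ✗ → no.
U: end April 22 <= April 26? ✓; start April 20 > April 6? ✓; end April 22 > April 25? ✗ → no.
Z: end April 25 <= April 26? ✓; start April 24 > April 6? ✓; end April 25 > April 25? ✗ → no.
Result: N.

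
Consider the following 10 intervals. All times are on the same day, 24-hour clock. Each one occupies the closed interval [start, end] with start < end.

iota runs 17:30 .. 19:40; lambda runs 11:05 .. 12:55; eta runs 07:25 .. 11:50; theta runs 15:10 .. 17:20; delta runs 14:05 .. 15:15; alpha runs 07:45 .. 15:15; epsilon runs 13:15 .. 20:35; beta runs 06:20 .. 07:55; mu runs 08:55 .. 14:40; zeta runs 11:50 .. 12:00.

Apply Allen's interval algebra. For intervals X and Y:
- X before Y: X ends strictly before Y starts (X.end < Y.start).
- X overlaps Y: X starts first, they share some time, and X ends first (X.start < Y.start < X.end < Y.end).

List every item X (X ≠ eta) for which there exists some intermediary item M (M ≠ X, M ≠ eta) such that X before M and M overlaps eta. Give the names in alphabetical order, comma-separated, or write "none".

Target eta = [07:25, 11:50].
Intermediaries M with M overlaps eta: beta.
Via beta — items with X before beta: none.
Union: none.

none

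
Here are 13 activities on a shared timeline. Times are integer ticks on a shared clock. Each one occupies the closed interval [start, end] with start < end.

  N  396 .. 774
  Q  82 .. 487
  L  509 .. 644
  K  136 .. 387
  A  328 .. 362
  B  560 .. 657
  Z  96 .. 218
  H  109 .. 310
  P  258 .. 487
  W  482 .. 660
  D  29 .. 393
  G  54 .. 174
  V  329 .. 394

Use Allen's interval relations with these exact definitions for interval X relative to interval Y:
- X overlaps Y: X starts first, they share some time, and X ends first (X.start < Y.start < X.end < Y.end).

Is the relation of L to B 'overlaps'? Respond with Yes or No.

Yes

L = [509, 644], B = [560, 657].
Actual relation of L to B: overlaps.
Asked whether 'overlaps' holds → Yes.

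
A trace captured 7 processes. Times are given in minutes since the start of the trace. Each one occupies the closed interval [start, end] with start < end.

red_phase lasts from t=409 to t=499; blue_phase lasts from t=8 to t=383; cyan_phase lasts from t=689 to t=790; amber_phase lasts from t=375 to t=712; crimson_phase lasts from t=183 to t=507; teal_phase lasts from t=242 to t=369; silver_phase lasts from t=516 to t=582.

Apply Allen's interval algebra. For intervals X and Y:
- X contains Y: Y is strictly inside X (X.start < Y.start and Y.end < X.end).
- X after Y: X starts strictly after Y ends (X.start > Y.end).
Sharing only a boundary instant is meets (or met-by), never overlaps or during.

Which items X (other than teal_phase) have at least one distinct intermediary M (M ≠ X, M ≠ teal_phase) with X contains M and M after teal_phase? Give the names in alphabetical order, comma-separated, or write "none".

Target teal_phase = [t=242, t=369].
Intermediaries M with M after teal_phase: amber_phase, cyan_phase, red_phase, silver_phase.
Via amber_phase — items with X contains amber_phase: none.
Via cyan_phase — items with X contains cyan_phase: none.
Via red_phase — items with X contains red_phase: amber_phase, crimson_phase.
Via silver_phase — items with X contains silver_phase: amber_phase.
Union: amber_phase, crimson_phase.

amber_phase, crimson_phase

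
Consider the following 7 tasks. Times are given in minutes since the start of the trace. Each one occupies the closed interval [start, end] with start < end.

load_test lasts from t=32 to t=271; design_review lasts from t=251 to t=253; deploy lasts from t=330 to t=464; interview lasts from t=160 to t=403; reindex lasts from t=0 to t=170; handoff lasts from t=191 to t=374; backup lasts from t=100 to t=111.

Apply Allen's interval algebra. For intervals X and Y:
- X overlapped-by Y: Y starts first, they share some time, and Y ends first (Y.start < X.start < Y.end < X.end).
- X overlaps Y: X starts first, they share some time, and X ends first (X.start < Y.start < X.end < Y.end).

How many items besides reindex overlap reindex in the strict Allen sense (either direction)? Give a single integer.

2

Target reindex = [t=0, t=170].
backup [t=100, t=111] → during → no.
deploy [t=330, t=464] → after → no.
design_review [t=251, t=253] → after → no.
handoff [t=191, t=374] → after → no.
interview [t=160, t=403] → overlapped-by → counts.
load_test [t=32, t=271] → overlapped-by → counts.
Total: 2.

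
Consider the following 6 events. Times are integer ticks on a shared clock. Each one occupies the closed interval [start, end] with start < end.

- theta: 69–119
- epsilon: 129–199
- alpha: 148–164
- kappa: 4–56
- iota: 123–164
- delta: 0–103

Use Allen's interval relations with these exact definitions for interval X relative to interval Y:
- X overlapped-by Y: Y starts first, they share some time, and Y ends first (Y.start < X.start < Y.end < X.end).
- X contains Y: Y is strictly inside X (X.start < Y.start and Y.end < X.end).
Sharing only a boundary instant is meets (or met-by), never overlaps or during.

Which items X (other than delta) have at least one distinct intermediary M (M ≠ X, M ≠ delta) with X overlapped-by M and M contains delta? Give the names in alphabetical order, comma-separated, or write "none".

Target delta = [0, 103].
Intermediaries M with M contains delta: none.
Union: none.

none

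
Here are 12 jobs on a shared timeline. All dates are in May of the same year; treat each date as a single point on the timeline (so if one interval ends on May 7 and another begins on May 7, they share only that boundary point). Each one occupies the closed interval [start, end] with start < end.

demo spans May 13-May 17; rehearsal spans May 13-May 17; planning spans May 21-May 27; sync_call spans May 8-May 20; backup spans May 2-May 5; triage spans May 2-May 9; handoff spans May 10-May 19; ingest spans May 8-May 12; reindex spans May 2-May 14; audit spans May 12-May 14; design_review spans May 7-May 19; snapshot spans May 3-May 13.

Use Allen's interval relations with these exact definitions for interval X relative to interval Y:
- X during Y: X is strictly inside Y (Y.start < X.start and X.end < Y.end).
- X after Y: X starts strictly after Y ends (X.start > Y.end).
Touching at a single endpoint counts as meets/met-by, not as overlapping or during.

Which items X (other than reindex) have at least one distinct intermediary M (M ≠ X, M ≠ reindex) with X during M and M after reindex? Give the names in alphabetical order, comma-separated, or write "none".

none

Target reindex = [May 2, May 14].
Intermediaries M with M after reindex: planning.
Via planning — items with X during planning: none.
Union: none.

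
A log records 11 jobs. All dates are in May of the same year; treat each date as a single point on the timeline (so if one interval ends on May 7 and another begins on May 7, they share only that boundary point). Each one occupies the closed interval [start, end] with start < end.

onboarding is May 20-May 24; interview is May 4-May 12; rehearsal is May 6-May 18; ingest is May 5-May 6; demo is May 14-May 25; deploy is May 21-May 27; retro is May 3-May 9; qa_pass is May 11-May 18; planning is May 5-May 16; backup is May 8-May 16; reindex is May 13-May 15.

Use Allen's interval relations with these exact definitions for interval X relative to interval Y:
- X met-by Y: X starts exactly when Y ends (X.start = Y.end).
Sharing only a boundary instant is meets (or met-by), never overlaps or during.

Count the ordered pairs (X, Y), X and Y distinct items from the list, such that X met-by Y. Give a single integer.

1

Checking all 110 ordered pairs for relation 'met-by'; matching pairs in alphabetical order:
(rehearsal, ingest): rehearsal met-by ingest ✓
Count: 1.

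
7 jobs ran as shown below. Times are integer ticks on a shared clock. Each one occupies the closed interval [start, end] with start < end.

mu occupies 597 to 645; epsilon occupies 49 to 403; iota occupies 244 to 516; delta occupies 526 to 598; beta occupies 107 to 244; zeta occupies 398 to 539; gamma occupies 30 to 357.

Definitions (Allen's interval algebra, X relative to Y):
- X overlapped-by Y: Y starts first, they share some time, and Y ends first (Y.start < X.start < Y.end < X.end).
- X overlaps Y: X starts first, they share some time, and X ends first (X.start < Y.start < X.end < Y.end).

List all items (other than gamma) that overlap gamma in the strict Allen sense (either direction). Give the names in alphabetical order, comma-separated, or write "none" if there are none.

Target gamma = [30, 357].
beta [107, 244] → during → no.
delta [526, 598] → after → no.
epsilon [49, 403] → overlapped-by → yes.
iota [244, 516] → overlapped-by → yes.
mu [597, 645] → after → no.
zeta [398, 539] → after → no.
Result: epsilon, iota.

epsilon, iota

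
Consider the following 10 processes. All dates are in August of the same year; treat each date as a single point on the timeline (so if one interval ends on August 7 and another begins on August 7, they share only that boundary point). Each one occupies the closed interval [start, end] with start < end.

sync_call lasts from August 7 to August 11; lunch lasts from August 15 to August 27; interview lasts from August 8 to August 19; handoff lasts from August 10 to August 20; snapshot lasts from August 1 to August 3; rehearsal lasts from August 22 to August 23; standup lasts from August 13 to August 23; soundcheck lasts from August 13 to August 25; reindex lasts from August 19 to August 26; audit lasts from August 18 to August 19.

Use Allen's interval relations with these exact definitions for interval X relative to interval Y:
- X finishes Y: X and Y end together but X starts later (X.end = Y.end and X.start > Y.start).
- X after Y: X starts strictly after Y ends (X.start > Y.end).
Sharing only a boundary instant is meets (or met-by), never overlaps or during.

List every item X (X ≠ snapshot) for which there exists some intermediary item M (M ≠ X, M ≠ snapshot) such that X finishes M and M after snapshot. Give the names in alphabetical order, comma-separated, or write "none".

audit, rehearsal

Target snapshot = [August 1, August 3].
Intermediaries M with M after snapshot: audit, handoff, interview, lunch, rehearsal, reindex, soundcheck, standup, sync_call.
Via audit — items with X finishes audit: none.
Via handoff — items with X finishes handoff: none.
Via interview — items with X finishes interview: audit.
Via lunch — items with X finishes lunch: none.
Via rehearsal — items with X finishes rehearsal: none.
Via reindex — items with X finishes reindex: none.
Via soundcheck — items with X finishes soundcheck: none.
Via standup — items with X finishes standup: rehearsal.
Via sync_call — items with X finishes sync_call: none.
Union: audit, rehearsal.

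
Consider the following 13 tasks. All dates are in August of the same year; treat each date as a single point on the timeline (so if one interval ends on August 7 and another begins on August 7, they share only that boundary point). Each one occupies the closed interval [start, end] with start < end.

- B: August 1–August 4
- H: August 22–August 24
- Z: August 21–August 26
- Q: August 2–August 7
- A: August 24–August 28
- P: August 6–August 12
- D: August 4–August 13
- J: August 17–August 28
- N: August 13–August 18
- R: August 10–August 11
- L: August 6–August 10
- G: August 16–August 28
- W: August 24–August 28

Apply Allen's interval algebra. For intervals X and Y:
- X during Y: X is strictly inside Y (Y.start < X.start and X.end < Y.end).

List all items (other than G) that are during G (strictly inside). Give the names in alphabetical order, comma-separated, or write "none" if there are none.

H, Z

Target G = [August 16, August 28].
A [August 24, August 28] → finishes → no.
B [August 1, August 4] → before → no.
D [August 4, August 13] → before → no.
H [August 22, August 24] → during → yes.
J [August 17, August 28] → finishes → no.
L [August 6, August 10] → before → no.
N [August 13, August 18] → overlaps → no.
P [August 6, August 12] → before → no.
Q [August 2, August 7] → before → no.
R [August 10, August 11] → before → no.
W [August 24, August 28] → finishes → no.
Z [August 21, August 26] → during → yes.
Result: H, Z.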